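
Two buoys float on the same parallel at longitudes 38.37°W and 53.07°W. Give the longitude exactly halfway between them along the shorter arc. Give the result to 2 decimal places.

Signed shortest Δλ from -38.37° to -53.07° is -14.70°.
Midpoint longitude = -38.37° + (-14.70°)/2 = -38.37° − 7.35° = -45.72°.

45.72°W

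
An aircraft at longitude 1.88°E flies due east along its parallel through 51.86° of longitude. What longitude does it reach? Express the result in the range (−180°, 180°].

Start at +1.88°; shift +51.86° → +53.74°.
+53.74° already lies in (−180°, 180°].

53.74°E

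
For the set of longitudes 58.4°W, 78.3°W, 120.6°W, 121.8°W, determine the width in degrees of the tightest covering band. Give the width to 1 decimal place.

Sort the longitudes: -121.8°, -120.6°, -78.3°, -58.4°.
Eastward gaps between consecutive values (wrapping around): 1.2°, 42.3°, 19.9°, 296.6°.
Largest gap = 296.6° ⇒ minimal covering band is its complement: 360° − 296.6° = 63.4°.
Band runs from -121.8° eastward to -58.4°.

63.4°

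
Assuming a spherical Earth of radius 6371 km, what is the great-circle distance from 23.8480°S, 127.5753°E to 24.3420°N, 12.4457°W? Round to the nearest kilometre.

15971 km

Δλ = -12.4457 − 127.5753 = -140.0210°.
Δφ = 24.3420 − -23.8480 = 48.1900°.
a = sin²(Δφ/2) + cos φ₁ · cos φ₂ · sin²(Δλ/2) = 0.902600.
c = 2·atan2(√a, √(1−a)) = 2.50681 rad → d = 6371·c ≈ 15970.89 km.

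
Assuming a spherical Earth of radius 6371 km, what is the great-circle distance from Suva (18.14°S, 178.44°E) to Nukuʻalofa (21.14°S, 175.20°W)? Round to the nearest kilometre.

745 km

Δλ = -175.20 − 178.44 = -353.64°; wrapped into (−180°, 180°]: 6.36°.
Δφ = -21.14 − -18.14 = -3.00°.
a = sin²(Δφ/2) + cos φ₁ · cos φ₂ · sin²(Δλ/2) = 0.003413.
c = 2·atan2(√a, √(1−a)) = 0.11690 rad → d = 6371·c ≈ 744.79 km.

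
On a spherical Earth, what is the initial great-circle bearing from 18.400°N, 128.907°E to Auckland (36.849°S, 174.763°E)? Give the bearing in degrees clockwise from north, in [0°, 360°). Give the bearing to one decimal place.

142.4°

Δλ = 174.763 − 128.907 = 45.856°.
θ = atan2( sin Δλ · cos φ₂ , cos φ₁ · sin φ₂ − sin φ₁ · cos φ₂ · cos Δλ )
  = atan2(0.57423, -0.74497) = 142.375° → normalised to [0°, 360°): 142.375°.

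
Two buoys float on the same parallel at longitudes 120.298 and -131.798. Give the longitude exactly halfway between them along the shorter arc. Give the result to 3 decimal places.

Signed shortest Δλ from +120.298° to -131.798° is +107.904°.
Midpoint longitude = +120.298° + (+107.904°)/2 = +120.298° + 53.952° = +174.250°.
(The naïve average (+120.298 + -131.798)/2 = -5.75° is on the wrong side of the globe.)

+174.250°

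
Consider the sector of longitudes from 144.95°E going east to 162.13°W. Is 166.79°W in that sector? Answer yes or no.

Band width going east from +144.95° to -162.13°: ((-162.13 − 144.95) mod 360) = 52.92°.
Offset of -166.79° east of the west edge: ((-166.79 − 144.95) mod 360) = 48.26°.
48.26° ≤ 52.92° ⇒ inside.

Yes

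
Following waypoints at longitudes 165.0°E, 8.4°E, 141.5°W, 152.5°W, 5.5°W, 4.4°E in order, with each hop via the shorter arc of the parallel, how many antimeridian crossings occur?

Leg 1: +165.0° → +8.4°, shortest Δλ = -156.6° (west) — does not cross 180°.
Leg 2: +8.4° → -141.5°, shortest Δλ = -149.9° (west) — does not cross 180°.
Leg 3: -141.5° → -152.5°, shortest Δλ = -11.0° (west) — does not cross 180°.
Leg 4: -152.5° → -5.5°, shortest Δλ = 147.0° (east) — does not cross 180°.
Leg 5: -5.5° → +4.4°, shortest Δλ = 9.9° (east) — does not cross 180°.
Total crossings: 0.

0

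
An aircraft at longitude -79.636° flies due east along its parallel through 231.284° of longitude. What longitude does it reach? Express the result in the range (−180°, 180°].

Start at -79.636°; shift +231.284° → +151.648°.
+151.648° already lies in (−180°, 180°].

+151.648°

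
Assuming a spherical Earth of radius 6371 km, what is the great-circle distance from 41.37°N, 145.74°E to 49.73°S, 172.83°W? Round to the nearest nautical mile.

5889 nmi

Δλ = -172.83 − 145.74 = -318.57°; wrapped into (−180°, 180°]: 41.43°.
Δφ = -49.73 − 41.37 = -91.10°.
a = sin²(Δφ/2) + cos φ₁ · cos φ₂ · sin²(Δλ/2) = 0.570292.
c = 2·atan2(√a, √(1−a)) = 1.71185 rad → d = 6371·c ≈ 10906.18 km ≈ 5888.87 nmi.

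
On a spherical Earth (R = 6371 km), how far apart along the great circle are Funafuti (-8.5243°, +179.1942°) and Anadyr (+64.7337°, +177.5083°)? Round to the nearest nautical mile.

4399 nmi

Δλ = 177.5083 − 179.1942 = -1.6859°.
Δφ = 64.7337 − -8.5243 = 73.2580°.
a = sin²(Δφ/2) + cos φ₁ · cos φ₂ · sin²(Δλ/2) = 0.356060.
c = 2·atan2(√a, √(1−a)) = 1.27878 rad → d = 6371·c ≈ 8147.13 km ≈ 4399.10 nmi.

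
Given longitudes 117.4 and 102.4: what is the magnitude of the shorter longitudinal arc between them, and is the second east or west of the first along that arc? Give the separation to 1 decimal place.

Raw difference: 102.4 − 117.4 = -15.0°.
Normalise into (−180°, 180°]: -15.0° stays -15.0°.
Negative ⇒ the second point lies to the west; separation 15.0°.

15.0° west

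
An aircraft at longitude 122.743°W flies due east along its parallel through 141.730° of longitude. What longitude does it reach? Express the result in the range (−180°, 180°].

Start at -122.743°; shift +141.730° → +18.987°.
+18.987° already lies in (−180°, 180°].

18.987°E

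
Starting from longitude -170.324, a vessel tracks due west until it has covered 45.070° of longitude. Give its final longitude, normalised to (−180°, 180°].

+144.606°

Start at -170.324°; shift −45.070° → -215.394°.
-215.394° lies outside (−180°, 180°]; add 360° → +144.606°.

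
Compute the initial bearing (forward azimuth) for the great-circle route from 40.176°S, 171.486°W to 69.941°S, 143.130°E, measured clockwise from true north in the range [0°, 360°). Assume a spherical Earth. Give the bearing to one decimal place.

203.5°

Δλ = 143.130 − -171.486 = 314.616°; wrapped into (−180°, 180°]: -45.384°.
θ = atan2( sin Δλ · cos φ₂ , cos φ₁ · sin φ₂ − sin φ₁ · cos φ₂ · cos Δλ )
  = atan2(-0.24415, -0.56231) = -156.530° → normalised to [0°, 360°): 203.470°.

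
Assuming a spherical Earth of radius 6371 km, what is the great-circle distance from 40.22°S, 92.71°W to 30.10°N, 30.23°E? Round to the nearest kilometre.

Δλ = 30.23 − -92.71 = 122.94°.
Δφ = 30.10 − -40.22 = 70.32°.
a = sin²(Δφ/2) + cos φ₁ · cos φ₂ · sin²(Δλ/2) = 0.841524.
c = 2·atan2(√a, √(1−a)) = 2.32272 rad → d = 6371·c ≈ 14798.08 km.

14798 km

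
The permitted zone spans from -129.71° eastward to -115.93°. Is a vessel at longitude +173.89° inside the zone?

Band width going east from -129.71° to -115.93°: ((-115.93 − -129.71) mod 360) = 13.78°.
Offset of +173.89° east of the west edge: ((173.89 − -129.71) mod 360) = 303.60°.
303.60° > 13.78° ⇒ outside.

No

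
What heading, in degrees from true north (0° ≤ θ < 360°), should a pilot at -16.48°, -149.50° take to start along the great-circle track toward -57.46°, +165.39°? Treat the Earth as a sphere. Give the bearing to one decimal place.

208.5°

Δλ = 165.39 − -149.50 = 314.89°; wrapped into (−180°, 180°]: -45.11°.
θ = atan2( sin Δλ · cos φ₂ , cos φ₁ · sin φ₂ − sin φ₁ · cos φ₂ · cos Δλ )
  = atan2(-0.38107, -0.70070) = -151.460° → normalised to [0°, 360°): 208.540°.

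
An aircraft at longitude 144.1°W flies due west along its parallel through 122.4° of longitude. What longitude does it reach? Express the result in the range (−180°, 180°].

93.5°E

Start at -144.1°; shift −122.4° → -266.5°.
-266.5° lies outside (−180°, 180°]; add 360° → +93.5°.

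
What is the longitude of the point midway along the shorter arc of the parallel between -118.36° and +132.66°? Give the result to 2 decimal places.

-172.85°

Signed shortest Δλ from -118.36° to +132.66° is -108.98°.
Midpoint longitude = -118.36° + (-108.98°)/2 = -118.36° − 54.49° = -172.85°.
(The naïve average (-118.36 + +132.66)/2 = 7.15° is on the wrong side of the globe.)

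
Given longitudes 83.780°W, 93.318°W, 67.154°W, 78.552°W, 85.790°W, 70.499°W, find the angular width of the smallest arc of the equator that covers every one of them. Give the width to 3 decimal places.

26.164°

Sort the longitudes: -93.318°, -85.790°, -83.780°, -78.552°, -70.499°, -67.154°.
Eastward gaps between consecutive values (wrapping around): 7.528°, 2.010°, 5.228°, 8.053°, 3.345°, 333.836°.
Largest gap = 333.836° ⇒ minimal covering band is its complement: 360° − 333.836° = 26.164°.
Band runs from -93.318° eastward to -67.154°.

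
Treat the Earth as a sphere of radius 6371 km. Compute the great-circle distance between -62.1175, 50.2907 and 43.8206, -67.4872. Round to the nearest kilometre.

15599 km

Δλ = -67.4872 − 50.2907 = -117.7779°.
Δφ = 43.8206 − -62.1175 = 105.9381°.
a = sin²(Δφ/2) + cos φ₁ · cos φ₂ · sin²(Δλ/2) = 0.884637.
c = 2·atan2(√a, √(1−a)) = 2.44850 rad → d = 6371·c ≈ 15599.40 km.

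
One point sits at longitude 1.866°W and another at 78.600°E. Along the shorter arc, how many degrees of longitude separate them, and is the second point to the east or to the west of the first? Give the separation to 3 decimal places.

Raw difference: 78.600 − -1.866 = 80.466°.
Normalise into (−180°, 180°]: 80.466° stays 80.466°.
Positive ⇒ the second point lies to the east; separation 80.466°.

80.466° east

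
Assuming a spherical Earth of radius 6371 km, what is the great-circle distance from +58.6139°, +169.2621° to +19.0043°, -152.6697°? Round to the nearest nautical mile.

Δλ = -152.6697 − 169.2621 = -321.9318°; wrapped into (−180°, 180°]: 38.0682°.
Δφ = 19.0043 − 58.6139 = -39.6096°.
a = sin²(Δφ/2) + cos φ₁ · cos φ₂ · sin²(Δλ/2) = 0.167171.
c = 2·atan2(√a, √(1−a)) = 0.84242 rad → d = 6371·c ≈ 5367.06 km ≈ 2897.98 nmi.

2898 nmi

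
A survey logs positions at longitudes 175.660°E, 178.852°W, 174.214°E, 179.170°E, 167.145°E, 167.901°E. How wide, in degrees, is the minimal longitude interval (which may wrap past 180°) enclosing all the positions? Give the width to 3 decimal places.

Sort the longitudes: -178.852°, +167.145°, +167.901°, +174.214°, +175.660°, +179.170°.
Eastward gaps between consecutive values (wrapping around): 345.997°, 0.756°, 6.313°, 1.446°, 3.510°, 1.978°.
Largest gap = 345.997° ⇒ minimal covering band is its complement: 360° − 345.997° = 14.003°.
Band runs from +167.145° eastward to -178.852°, crossing the antimeridian.

14.003°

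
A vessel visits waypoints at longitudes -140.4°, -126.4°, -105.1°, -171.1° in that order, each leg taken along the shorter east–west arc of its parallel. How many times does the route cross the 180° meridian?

0

Leg 1: -140.4° → -126.4°, shortest Δλ = 14.0° (east) — does not cross 180°.
Leg 2: -126.4° → -105.1°, shortest Δλ = 21.3° (east) — does not cross 180°.
Leg 3: -105.1° → -171.1°, shortest Δλ = -66.0° (west) — does not cross 180°.
Total crossings: 0.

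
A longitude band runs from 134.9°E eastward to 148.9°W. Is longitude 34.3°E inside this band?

No

Band width going east from +134.9° to -148.9°: ((-148.9 − 134.9) mod 360) = 76.2°.
Offset of +34.3° east of the west edge: ((34.3 − 134.9) mod 360) = 259.4°.
259.4° > 76.2° ⇒ outside.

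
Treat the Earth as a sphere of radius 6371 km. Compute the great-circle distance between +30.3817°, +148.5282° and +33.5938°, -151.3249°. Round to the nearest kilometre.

5603 km

Δλ = -151.3249 − 148.5282 = -299.8531°; wrapped into (−180°, 180°]: 60.1469°.
Δφ = 33.5938 − 30.3817 = 3.2121°.
a = sin²(Δφ/2) + cos φ₁ · cos φ₂ · sin²(Δλ/2) = 0.181232.
c = 2·atan2(√a, √(1−a)) = 0.87950 rad → d = 6371·c ≈ 5603.30 km.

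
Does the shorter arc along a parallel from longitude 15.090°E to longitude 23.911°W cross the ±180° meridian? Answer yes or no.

No

Signed shortest Δλ = ((-23.911 − 15.090 + 180) mod 360) − 180 = -39.001°.
Going west by 39.001° from +15.090° reaches -23.911° without touching 180°.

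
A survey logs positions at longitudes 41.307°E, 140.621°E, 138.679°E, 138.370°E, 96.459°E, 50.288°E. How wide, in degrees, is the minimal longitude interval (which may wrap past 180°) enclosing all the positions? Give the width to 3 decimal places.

Sort the longitudes: +41.307°, +50.288°, +96.459°, +138.370°, +138.679°, +140.621°.
Eastward gaps between consecutive values (wrapping around): 8.981°, 46.171°, 41.911°, 0.309°, 1.942°, 260.686°.
Largest gap = 260.686° ⇒ minimal covering band is its complement: 360° − 260.686° = 99.314°.
Band runs from +41.307° eastward to +140.621°.

99.314°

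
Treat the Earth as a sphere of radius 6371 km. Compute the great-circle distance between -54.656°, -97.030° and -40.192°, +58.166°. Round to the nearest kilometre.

9207 km

Δλ = 58.166 − -97.030 = 155.196°.
Δφ = -40.192 − -54.656 = 14.464°.
a = sin²(Δφ/2) + cos φ₁ · cos φ₂ · sin²(Δλ/2) = 0.437361.
c = 2·atan2(√a, √(1−a)) = 1.44519 rad → d = 6371·c ≈ 9207.29 km.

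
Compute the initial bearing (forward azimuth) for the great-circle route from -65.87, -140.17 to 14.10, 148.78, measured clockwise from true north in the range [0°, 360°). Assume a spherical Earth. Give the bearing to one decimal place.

Δλ = 148.78 − -140.17 = 288.95°; wrapped into (−180°, 180°]: -71.05°.
θ = atan2( sin Δλ · cos φ₂ , cos φ₁ · sin φ₂ − sin φ₁ · cos φ₂ · cos Δλ )
  = atan2(-0.91731, 0.38703) = -67.124° → normalised to [0°, 360°): 292.876°.

292.9°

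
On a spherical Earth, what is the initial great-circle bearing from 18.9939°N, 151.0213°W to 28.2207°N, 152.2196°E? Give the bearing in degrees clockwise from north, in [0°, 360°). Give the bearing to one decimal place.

Δλ = 152.2196 − -151.0213 = 303.2409°; wrapped into (−180°, 180°]: -56.7591°.
θ = atan2( sin Δλ · cos φ₂ , cos φ₁ · sin φ₂ − sin φ₁ · cos φ₂ · cos Δλ )
  = atan2(-0.73696, 0.28992) = -68.525° → normalised to [0°, 360°): 291.475°.

291.5°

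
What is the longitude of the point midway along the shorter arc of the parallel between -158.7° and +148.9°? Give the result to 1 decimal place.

+175.1°

Signed shortest Δλ from -158.7° to +148.9° is -52.4°.
Midpoint longitude = -158.7° + (-52.4°)/2 = -158.7° − 26.2° = -184.9°.
Normalise into (−180°, 180°]: +175.1°.
(The naïve average (-158.7 + +148.9)/2 = -4.9° is on the wrong side of the globe.)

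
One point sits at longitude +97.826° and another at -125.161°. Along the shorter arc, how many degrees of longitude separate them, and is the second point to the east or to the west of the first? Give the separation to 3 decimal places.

137.013° east

Raw difference: -125.161 − 97.826 = -222.987°.
Normalise into (−180°, 180°]: -222.987° + 360° = 137.013°.
Positive ⇒ the second point lies to the east; separation 137.013°.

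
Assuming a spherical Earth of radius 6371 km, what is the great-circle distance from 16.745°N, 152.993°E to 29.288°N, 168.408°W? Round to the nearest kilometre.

4166 km

Δλ = -168.408 − 152.993 = -321.401°; wrapped into (−180°, 180°]: 38.599°.
Δφ = 29.288 − 16.745 = 12.543°.
a = sin²(Δφ/2) + cos φ₁ · cos φ₂ · sin²(Δλ/2) = 0.103165.
c = 2·atan2(√a, √(1−a)) = 0.65398 rad → d = 6371·c ≈ 4166.49 km.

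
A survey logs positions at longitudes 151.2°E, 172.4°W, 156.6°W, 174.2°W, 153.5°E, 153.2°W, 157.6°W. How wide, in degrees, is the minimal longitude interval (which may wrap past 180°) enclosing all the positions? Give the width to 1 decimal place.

55.6°

Sort the longitudes: -174.2°, -172.4°, -157.6°, -156.6°, -153.2°, +151.2°, +153.5°.
Eastward gaps between consecutive values (wrapping around): 1.8°, 14.8°, 1.0°, 3.4°, 304.4°, 2.3°, 32.3°.
Largest gap = 304.4° ⇒ minimal covering band is its complement: 360° − 304.4° = 55.6°.
Band runs from +151.2° eastward to -153.2°, crossing the antimeridian.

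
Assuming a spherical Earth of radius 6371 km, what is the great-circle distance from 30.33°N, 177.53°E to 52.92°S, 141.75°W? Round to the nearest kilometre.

10061 km

Δλ = -141.75 − 177.53 = -319.28°; wrapped into (−180°, 180°]: 40.72°.
Δφ = -52.92 − 30.33 = -83.25°.
a = sin²(Δφ/2) + cos φ₁ · cos φ₂ · sin²(Δλ/2) = 0.504225.
c = 2·atan2(√a, √(1−a)) = 1.57925 rad → d = 6371·c ≈ 10061.38 km.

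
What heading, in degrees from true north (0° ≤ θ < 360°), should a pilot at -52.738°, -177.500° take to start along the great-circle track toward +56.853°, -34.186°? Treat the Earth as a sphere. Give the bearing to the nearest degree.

Δλ = -34.186 − -177.500 = 143.314°.
θ = atan2( sin Δλ · cos φ₂ , cos φ₁ · sin φ₂ − sin φ₁ · cos φ₂ · cos Δλ )
  = atan2(0.32667, 0.15796) = 64.194° → normalised to [0°, 360°): 64.194°.

64°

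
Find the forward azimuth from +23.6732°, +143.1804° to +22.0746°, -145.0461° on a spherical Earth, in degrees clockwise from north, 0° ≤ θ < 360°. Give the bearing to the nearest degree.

75°

Δλ = -145.0461 − 143.1804 = -288.2265°; wrapped into (−180°, 180°]: 71.7735°.
θ = atan2( sin Δλ · cos φ₂ , cos φ₁ · sin φ₂ − sin φ₁ · cos φ₂ · cos Δλ )
  = atan2(0.88020, 0.22781) = 75.489° → normalised to [0°, 360°): 75.489°.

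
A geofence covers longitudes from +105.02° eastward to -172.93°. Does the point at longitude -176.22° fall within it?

Band width going east from +105.02° to -172.93°: ((-172.93 − 105.02) mod 360) = 82.05°.
Offset of -176.22° east of the west edge: ((-176.22 − 105.02) mod 360) = 78.76°.
78.76° ≤ 82.05° ⇒ inside.

Yes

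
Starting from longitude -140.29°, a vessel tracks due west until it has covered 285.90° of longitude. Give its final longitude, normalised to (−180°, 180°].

-66.19°

Start at -140.29°; shift −285.90° → -426.19°.
-426.19° lies outside (−180°, 180°]; add 360° → -66.19°.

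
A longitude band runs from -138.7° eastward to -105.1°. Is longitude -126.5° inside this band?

Band width going east from -138.7° to -105.1°: ((-105.1 − -138.7) mod 360) = 33.6°.
Offset of -126.5° east of the west edge: ((-126.5 − -138.7) mod 360) = 12.2°.
12.2° ≤ 33.6° ⇒ inside.

Yes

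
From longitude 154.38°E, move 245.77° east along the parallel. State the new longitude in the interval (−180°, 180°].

40.15°E

Start at +154.38°; shift +245.77° → +400.15°.
+400.15° lies outside (−180°, 180°]; subtract 360° → +40.15°.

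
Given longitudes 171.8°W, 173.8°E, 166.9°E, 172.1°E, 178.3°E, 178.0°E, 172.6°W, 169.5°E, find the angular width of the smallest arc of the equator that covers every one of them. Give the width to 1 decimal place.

21.3°

Sort the longitudes: -172.6°, -171.8°, +166.9°, +169.5°, +172.1°, +173.8°, +178.0°, +178.3°.
Eastward gaps between consecutive values (wrapping around): 0.8°, 338.7°, 2.6°, 2.6°, 1.7°, 4.2°, 0.3°, 9.1°.
Largest gap = 338.7° ⇒ minimal covering band is its complement: 360° − 338.7° = 21.3°.
Band runs from +166.9° eastward to -171.8°, crossing the antimeridian.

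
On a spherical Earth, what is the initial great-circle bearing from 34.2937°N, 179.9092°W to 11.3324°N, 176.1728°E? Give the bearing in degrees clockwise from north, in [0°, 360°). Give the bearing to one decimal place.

Δλ = 176.1728 − -179.9092 = 356.0820°; wrapped into (−180°, 180°]: -3.9180°.
θ = atan2( sin Δλ · cos φ₂ , cos φ₁ · sin φ₂ − sin φ₁ · cos φ₂ · cos Δλ )
  = atan2(-0.06700, -0.38882) = -170.223° → normalised to [0°, 360°): 189.777°.

189.8°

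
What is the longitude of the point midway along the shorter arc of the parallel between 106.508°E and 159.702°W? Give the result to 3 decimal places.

153.403°E

Signed shortest Δλ from +106.508° to -159.702° is +93.790°.
Midpoint longitude = +106.508° + (+93.790°)/2 = +106.508° + 46.895° = +153.403°.
(The naïve average (+106.508 + -159.702)/2 = -26.597° is on the wrong side of the globe.)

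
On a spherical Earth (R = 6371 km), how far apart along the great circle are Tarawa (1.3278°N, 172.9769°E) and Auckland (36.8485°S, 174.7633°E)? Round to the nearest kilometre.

Δλ = 174.7633 − 172.9769 = 1.7864°.
Δφ = -36.8485 − 1.3278 = -38.1763°.
a = sin²(Δφ/2) + cos φ₁ · cos φ₂ · sin²(Δλ/2) = 0.107138.
c = 2·atan2(√a, √(1−a)) = 0.66693 rad → d = 6371·c ≈ 4249.02 km.

4249 km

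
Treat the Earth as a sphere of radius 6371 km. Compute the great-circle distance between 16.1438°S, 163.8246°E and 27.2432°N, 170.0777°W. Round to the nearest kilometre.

5586 km

Δλ = -170.0777 − 163.8246 = -333.9023°; wrapped into (−180°, 180°]: 26.0977°.
Δφ = 27.2432 − -16.1438 = 43.3870°.
a = sin²(Δφ/2) + cos φ₁ · cos φ₂ · sin²(Δλ/2) = 0.180170.
c = 2·atan2(√a, √(1−a)) = 0.87674 rad → d = 6371·c ≈ 5585.71 km.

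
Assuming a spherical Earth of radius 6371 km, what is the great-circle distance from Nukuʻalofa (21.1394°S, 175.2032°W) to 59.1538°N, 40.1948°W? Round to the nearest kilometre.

Δλ = -40.1948 − -175.2032 = 135.0084°.
Δφ = 59.1538 − -21.1394 = 80.2932°.
a = sin²(Δφ/2) + cos φ₁ · cos φ₂ · sin²(Δλ/2) = 0.823917.
c = 2·atan2(√a, √(1−a)) = 2.27554 rad → d = 6371·c ≈ 14497.43 km.

14497 km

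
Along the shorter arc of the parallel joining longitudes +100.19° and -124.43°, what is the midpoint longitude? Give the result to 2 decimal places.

+167.88°

Signed shortest Δλ from +100.19° to -124.43° is +135.38°.
Midpoint longitude = +100.19° + (+135.38°)/2 = +100.19° + 67.69° = +167.88°.
(The naïve average (+100.19 + -124.43)/2 = -12.12° is on the wrong side of the globe.)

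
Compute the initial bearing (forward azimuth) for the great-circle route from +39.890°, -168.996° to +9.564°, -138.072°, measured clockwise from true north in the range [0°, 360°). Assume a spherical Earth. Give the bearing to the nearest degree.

Δλ = -138.072 − -168.996 = 30.924°.
θ = atan2( sin Δλ · cos φ₂ , cos φ₁ · sin φ₂ − sin φ₁ · cos φ₂ · cos Δλ )
  = atan2(0.50676, -0.41502) = 129.317° → normalised to [0°, 360°): 129.317°.

129°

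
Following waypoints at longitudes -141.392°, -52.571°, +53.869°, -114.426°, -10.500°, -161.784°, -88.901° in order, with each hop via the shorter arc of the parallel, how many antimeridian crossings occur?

0

Leg 1: -141.392° → -52.571°, shortest Δλ = 88.821° (east) — does not cross 180°.
Leg 2: -52.571° → +53.869°, shortest Δλ = 106.44° (east) — does not cross 180°.
Leg 3: +53.869° → -114.426°, shortest Δλ = -168.295° (west) — does not cross 180°.
Leg 4: -114.426° → -10.500°, shortest Δλ = 103.926° (east) — does not cross 180°.
Leg 5: -10.500° → -161.784°, shortest Δλ = -151.284° (west) — does not cross 180°.
Leg 6: -161.784° → -88.901°, shortest Δλ = 72.883° (east) — does not cross 180°.
Total crossings: 0.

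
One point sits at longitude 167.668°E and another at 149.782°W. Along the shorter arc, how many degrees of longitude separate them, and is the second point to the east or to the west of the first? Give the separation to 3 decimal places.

42.550° east

Raw difference: -149.782 − 167.668 = -317.45°.
Normalise into (−180°, 180°]: -317.45° + 360° = 42.55°.
Positive ⇒ the second point lies to the east; separation 42.550°.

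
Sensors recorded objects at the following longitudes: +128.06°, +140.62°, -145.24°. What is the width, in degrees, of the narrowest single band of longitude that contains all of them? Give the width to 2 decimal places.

86.70°

Sort the longitudes: -145.24°, +128.06°, +140.62°.
Eastward gaps between consecutive values (wrapping around): 273.30°, 12.56°, 74.14°.
Largest gap = 273.30° ⇒ minimal covering band is its complement: 360° − 273.30° = 86.70°.
Band runs from +128.06° eastward to -145.24°, crossing the antimeridian.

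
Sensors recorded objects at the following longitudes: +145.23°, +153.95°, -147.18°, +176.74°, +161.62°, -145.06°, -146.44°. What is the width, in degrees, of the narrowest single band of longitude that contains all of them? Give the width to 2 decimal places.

69.71°

Sort the longitudes: -147.18°, -146.44°, -145.06°, +145.23°, +153.95°, +161.62°, +176.74°.
Eastward gaps between consecutive values (wrapping around): 0.74°, 1.38°, 290.29°, 8.72°, 7.67°, 15.12°, 36.08°.
Largest gap = 290.29° ⇒ minimal covering band is its complement: 360° − 290.29° = 69.71°.
Band runs from +145.23° eastward to -145.06°, crossing the antimeridian.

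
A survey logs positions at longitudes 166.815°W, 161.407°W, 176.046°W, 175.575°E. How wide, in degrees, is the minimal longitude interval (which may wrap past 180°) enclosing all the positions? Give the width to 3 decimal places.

23.018°

Sort the longitudes: -176.046°, -166.815°, -161.407°, +175.575°.
Eastward gaps between consecutive values (wrapping around): 9.231°, 5.408°, 336.982°, 8.379°.
Largest gap = 336.982° ⇒ minimal covering band is its complement: 360° − 336.982° = 23.018°.
Band runs from +175.575° eastward to -161.407°, crossing the antimeridian.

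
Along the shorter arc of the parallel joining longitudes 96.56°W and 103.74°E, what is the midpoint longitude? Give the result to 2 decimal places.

Signed shortest Δλ from -96.56° to +103.74° is -159.70°.
Midpoint longitude = -96.56° + (-159.70°)/2 = -96.56° − 79.85° = -176.41°.
(The naïve average (-96.56 + +103.74)/2 = 3.59° is on the wrong side of the globe.)

176.41°W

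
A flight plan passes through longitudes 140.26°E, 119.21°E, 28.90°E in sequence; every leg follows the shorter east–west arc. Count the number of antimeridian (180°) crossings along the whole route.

0

Leg 1: +140.26° → +119.21°, shortest Δλ = -21.05° (west) — does not cross 180°.
Leg 2: +119.21° → +28.90°, shortest Δλ = -90.31° (west) — does not cross 180°.
Total crossings: 0.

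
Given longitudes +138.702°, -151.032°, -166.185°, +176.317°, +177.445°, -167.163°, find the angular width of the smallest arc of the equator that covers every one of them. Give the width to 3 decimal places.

70.266°

Sort the longitudes: -167.163°, -166.185°, -151.032°, +138.702°, +176.317°, +177.445°.
Eastward gaps between consecutive values (wrapping around): 0.978°, 15.153°, 289.734°, 37.615°, 1.128°, 15.392°.
Largest gap = 289.734° ⇒ minimal covering band is its complement: 360° − 289.734° = 70.266°.
Band runs from +138.702° eastward to -151.032°, crossing the antimeridian.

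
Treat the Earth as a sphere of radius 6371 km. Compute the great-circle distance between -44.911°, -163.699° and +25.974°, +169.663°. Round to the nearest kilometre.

8333 km

Δλ = 169.663 − -163.699 = 333.362°; wrapped into (−180°, 180°]: -26.638°.
Δφ = 25.974 − -44.911 = 70.885°.
a = sin²(Δφ/2) + cos φ₁ · cos φ₂ · sin²(Δλ/2) = 0.370056.
c = 2·atan2(√a, √(1−a)) = 1.30789 rad → d = 6371·c ≈ 8332.57 km.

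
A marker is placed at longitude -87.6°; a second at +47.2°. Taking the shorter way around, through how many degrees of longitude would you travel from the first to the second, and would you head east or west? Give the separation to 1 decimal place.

Raw difference: 47.2 − -87.6 = 134.8°.
Normalise into (−180°, 180°]: 134.8° stays 134.8°.
Positive ⇒ the second point lies to the east; separation 134.8°.

134.8° east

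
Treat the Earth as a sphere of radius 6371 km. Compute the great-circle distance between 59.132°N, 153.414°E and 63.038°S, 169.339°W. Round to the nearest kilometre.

13949 km

Δλ = -169.339 − 153.414 = -322.753°; wrapped into (−180°, 180°]: 37.247°.
Δφ = -63.038 − 59.132 = -122.170°.
a = sin²(Δφ/2) + cos φ₁ · cos φ₂ · sin²(Δλ/2) = 0.789940.
c = 2·atan2(√a, √(1−a)) = 2.18938 rad → d = 6371·c ≈ 13948.53 km.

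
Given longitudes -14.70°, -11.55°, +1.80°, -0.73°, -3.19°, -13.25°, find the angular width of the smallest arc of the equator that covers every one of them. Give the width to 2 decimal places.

Sort the longitudes: -14.70°, -13.25°, -11.55°, -3.19°, -0.73°, +1.80°.
Eastward gaps between consecutive values (wrapping around): 1.45°, 1.70°, 8.36°, 2.46°, 2.53°, 343.50°.
Largest gap = 343.50° ⇒ minimal covering band is its complement: 360° − 343.50° = 16.50°.
Band runs from -14.70° eastward to +1.80°.

16.50°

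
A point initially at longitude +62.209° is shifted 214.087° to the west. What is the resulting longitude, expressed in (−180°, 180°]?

-151.878°

Start at +62.209°; shift −214.087° → -151.878°.
-151.878° already lies in (−180°, 180°].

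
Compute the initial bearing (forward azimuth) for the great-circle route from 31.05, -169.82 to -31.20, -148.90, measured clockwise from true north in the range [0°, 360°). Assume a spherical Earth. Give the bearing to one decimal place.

Δλ = -148.90 − -169.82 = 20.92°.
θ = atan2( sin Δλ · cos φ₂ , cos φ₁ · sin φ₂ − sin φ₁ · cos φ₂ · cos Δλ )
  = atan2(0.30542, -0.85590) = 160.362° → normalised to [0°, 360°): 160.362°.

160.4°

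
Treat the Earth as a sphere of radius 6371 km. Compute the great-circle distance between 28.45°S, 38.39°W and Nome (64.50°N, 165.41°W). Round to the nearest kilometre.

Δλ = -165.41 − -38.39 = -127.02°.
Δφ = 64.50 − -28.45 = 92.95°.
a = sin²(Δφ/2) + cos φ₁ · cos φ₂ · sin²(Δλ/2) = 0.828944.
c = 2·atan2(√a, √(1−a)) = 2.28881 rad → d = 6371·c ≈ 14581.99 km.

14582 km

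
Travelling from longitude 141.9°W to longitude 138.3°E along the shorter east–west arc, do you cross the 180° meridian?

Yes

Naïve |138.3 − -141.9| = 280.2° > 180°, so the shorter arc goes the other way round — across 180°.
Signed shortest Δλ = ((138.3 − -141.9 + 180) mod 360) − 180 = -79.8°.
Going west by 79.8° from -141.9° passes through 180° before reaching +138.3°.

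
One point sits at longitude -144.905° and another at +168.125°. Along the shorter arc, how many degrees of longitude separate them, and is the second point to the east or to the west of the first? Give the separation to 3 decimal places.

46.970° west

Raw difference: 168.125 − -144.905 = 313.03°.
Normalise into (−180°, 180°]: 313.03° − 360° = -46.97°.
Negative ⇒ the second point lies to the west; separation 46.970°.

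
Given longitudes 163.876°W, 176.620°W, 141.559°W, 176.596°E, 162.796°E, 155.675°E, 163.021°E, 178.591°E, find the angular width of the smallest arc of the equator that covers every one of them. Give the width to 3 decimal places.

62.766°

Sort the longitudes: -176.620°, -163.876°, -141.559°, +155.675°, +162.796°, +163.021°, +176.596°, +178.591°.
Eastward gaps between consecutive values (wrapping around): 12.744°, 22.317°, 297.234°, 7.121°, 0.225°, 13.575°, 1.995°, 4.789°.
Largest gap = 297.234° ⇒ minimal covering band is its complement: 360° − 297.234° = 62.766°.
Band runs from +155.675° eastward to -141.559°, crossing the antimeridian.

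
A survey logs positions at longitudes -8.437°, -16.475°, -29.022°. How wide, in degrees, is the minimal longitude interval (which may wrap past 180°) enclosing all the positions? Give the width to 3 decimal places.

20.585°

Sort the longitudes: -29.022°, -16.475°, -8.437°.
Eastward gaps between consecutive values (wrapping around): 12.547°, 8.038°, 339.415°.
Largest gap = 339.415° ⇒ minimal covering band is its complement: 360° − 339.415° = 20.585°.
Band runs from -29.022° eastward to -8.437°.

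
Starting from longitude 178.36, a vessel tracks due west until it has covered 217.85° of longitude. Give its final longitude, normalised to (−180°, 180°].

-39.49°

Start at +178.36°; shift −217.85° → -39.49°.
-39.49° already lies in (−180°, 180°].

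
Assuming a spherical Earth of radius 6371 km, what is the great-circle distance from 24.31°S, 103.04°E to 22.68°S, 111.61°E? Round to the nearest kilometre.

892 km

Δλ = 111.61 − 103.04 = 8.57°.
Δφ = -22.68 − -24.31 = 1.63°.
a = sin²(Δφ/2) + cos φ₁ · cos φ₂ · sin²(Δλ/2) = 0.004897.
c = 2·atan2(√a, √(1−a)) = 0.14007 rad → d = 6371·c ≈ 892.36 km.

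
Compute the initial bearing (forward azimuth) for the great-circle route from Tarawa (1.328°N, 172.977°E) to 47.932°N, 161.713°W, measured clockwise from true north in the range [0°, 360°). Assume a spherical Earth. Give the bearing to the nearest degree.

Δλ = -161.713 − 172.977 = -334.690°; wrapped into (−180°, 180°]: 25.310°.
θ = atan2( sin Δλ · cos φ₂ , cos φ₁ · sin φ₂ − sin φ₁ · cos φ₂ · cos Δλ )
  = atan2(0.28644, 0.72811) = 21.475° → normalised to [0°, 360°): 21.475°.

21°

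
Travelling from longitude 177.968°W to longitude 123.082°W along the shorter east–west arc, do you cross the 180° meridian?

Signed shortest Δλ = ((-123.082 − -177.968 + 180) mod 360) − 180 = 54.886°.
Going east by 54.886° from -177.968° reaches -123.082° without touching 180°.

No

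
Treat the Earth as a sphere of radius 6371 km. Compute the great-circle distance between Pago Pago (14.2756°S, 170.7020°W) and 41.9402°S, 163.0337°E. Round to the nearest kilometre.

Δλ = 163.0337 − -170.7020 = 333.7357°; wrapped into (−180°, 180°]: -26.2643°.
Δφ = -41.9402 − -14.2756 = -27.6646°.
a = sin²(Δφ/2) + cos φ₁ · cos φ₂ · sin²(Δλ/2) = 0.094370.
c = 2·atan2(√a, √(1−a)) = 0.62449 rad → d = 6371·c ≈ 3978.65 km.

3979 km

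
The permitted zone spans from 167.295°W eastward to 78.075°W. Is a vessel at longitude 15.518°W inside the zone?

No

Band width going east from -167.295° to -78.075°: ((-78.075 − -167.295) mod 360) = 89.220°.
Offset of -15.518° east of the west edge: ((-15.518 − -167.295) mod 360) = 151.777°.
151.777° > 89.220° ⇒ outside.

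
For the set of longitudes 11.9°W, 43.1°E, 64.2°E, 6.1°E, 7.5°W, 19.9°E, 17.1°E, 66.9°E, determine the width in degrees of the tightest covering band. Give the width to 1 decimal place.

Sort the longitudes: -11.9°, -7.5°, +6.1°, +17.1°, +19.9°, +43.1°, +64.2°, +66.9°.
Eastward gaps between consecutive values (wrapping around): 4.4°, 13.6°, 11.0°, 2.8°, 23.2°, 21.1°, 2.7°, 281.2°.
Largest gap = 281.2° ⇒ minimal covering band is its complement: 360° − 281.2° = 78.8°.
Band runs from -11.9° eastward to +66.9°.

78.8°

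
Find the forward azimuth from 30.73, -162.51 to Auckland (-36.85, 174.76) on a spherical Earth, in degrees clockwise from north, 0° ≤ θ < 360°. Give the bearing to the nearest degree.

Δλ = 174.76 − -162.51 = 337.27°; wrapped into (−180°, 180°]: -22.73°.
θ = atan2( sin Δλ · cos φ₂ , cos φ₁ · sin φ₂ − sin φ₁ · cos φ₂ · cos Δλ )
  = atan2(-0.30919, -0.89266) = -160.895° → normalised to [0°, 360°): 199.105°.

199°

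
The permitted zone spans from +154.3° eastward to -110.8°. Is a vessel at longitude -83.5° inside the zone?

No

Band width going east from +154.3° to -110.8°: ((-110.8 − 154.3) mod 360) = 94.9°.
Offset of -83.5° east of the west edge: ((-83.5 − 154.3) mod 360) = 122.2°.
122.2° > 94.9° ⇒ outside.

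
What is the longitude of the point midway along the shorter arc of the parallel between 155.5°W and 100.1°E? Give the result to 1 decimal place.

Signed shortest Δλ from -155.5° to +100.1° is -104.4°.
Midpoint longitude = -155.5° + (-104.4°)/2 = -155.5° − 52.2° = -207.7°.
Normalise into (−180°, 180°]: +152.3°.
(The naïve average (-155.5 + +100.1)/2 = -27.7° is on the wrong side of the globe.)

152.3°E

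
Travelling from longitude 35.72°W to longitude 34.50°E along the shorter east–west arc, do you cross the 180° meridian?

Signed shortest Δλ = ((34.50 − -35.72 + 180) mod 360) − 180 = 70.22°.
Going east by 70.22° from -35.72° reaches +34.50° without touching 180°.

No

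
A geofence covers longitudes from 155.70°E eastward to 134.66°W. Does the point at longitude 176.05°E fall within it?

Yes

Band width going east from +155.70° to -134.66°: ((-134.66 − 155.70) mod 360) = 69.64°.
Offset of +176.05° east of the west edge: ((176.05 − 155.70) mod 360) = 20.35°.
20.35° ≤ 69.64° ⇒ inside.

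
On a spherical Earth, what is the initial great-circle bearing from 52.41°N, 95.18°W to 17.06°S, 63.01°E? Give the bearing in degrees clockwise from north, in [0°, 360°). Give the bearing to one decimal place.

34.1°

Δλ = 63.01 − -95.18 = 158.19°.
θ = atan2( sin Δλ · cos φ₂ , cos φ₁ · sin φ₂ − sin φ₁ · cos φ₂ · cos Δλ )
  = atan2(0.35518, 0.52435) = 34.113° → normalised to [0°, 360°): 34.113°.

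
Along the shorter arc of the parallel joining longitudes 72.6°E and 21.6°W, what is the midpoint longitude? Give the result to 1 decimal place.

25.5°E

Signed shortest Δλ from +72.6° to -21.6° is -94.2°.
Midpoint longitude = +72.6° + (-94.2°)/2 = +72.6° − 47.1° = +25.5°.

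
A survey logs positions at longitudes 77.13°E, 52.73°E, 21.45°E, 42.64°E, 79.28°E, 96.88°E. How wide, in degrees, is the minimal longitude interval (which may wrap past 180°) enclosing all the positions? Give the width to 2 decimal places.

75.43°

Sort the longitudes: +21.45°, +42.64°, +52.73°, +77.13°, +79.28°, +96.88°.
Eastward gaps between consecutive values (wrapping around): 21.19°, 10.09°, 24.40°, 2.15°, 17.60°, 284.57°.
Largest gap = 284.57° ⇒ minimal covering band is its complement: 360° − 284.57° = 75.43°.
Band runs from +21.45° eastward to +96.88°.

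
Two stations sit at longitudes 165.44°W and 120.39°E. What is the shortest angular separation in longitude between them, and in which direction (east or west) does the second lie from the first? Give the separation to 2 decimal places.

74.17° west

Raw difference: 120.39 − -165.44 = 285.83°.
Normalise into (−180°, 180°]: 285.83° − 360° = -74.17°.
Negative ⇒ the second point lies to the west; separation 74.17°.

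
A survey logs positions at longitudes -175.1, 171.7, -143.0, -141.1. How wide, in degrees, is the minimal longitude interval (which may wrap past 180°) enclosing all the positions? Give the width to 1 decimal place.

Sort the longitudes: -175.1°, -143.0°, -141.1°, +171.7°.
Eastward gaps between consecutive values (wrapping around): 32.1°, 1.9°, 312.8°, 13.2°.
Largest gap = 312.8° ⇒ minimal covering band is its complement: 360° − 312.8° = 47.2°.
Band runs from +171.7° eastward to -141.1°, crossing the antimeridian.

47.2°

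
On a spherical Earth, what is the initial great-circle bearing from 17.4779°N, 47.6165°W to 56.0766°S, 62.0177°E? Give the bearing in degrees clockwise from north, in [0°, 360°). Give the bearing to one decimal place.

144.4°

Δλ = 62.0177 − -47.6165 = 109.6342°.
θ = atan2( sin Δλ · cos φ₂ , cos φ₁ · sin φ₂ − sin φ₁ · cos φ₂ · cos Δλ )
  = atan2(0.52564, -0.73516) = 144.435° → normalised to [0°, 360°): 144.435°.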